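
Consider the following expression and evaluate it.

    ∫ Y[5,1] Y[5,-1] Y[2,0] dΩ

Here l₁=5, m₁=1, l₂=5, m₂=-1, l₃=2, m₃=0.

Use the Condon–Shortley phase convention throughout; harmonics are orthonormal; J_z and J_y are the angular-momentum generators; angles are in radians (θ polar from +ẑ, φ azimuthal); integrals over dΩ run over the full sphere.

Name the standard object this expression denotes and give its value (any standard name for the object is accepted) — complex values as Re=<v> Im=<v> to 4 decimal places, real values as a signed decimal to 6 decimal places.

Gaunt coefficient, -0.145565

This is a Gaunt coefficient — the integral of a triple product of spherical harmonics over the sphere.
m-sum 0 ✓  L=12 even ✓  0≤2≤10 ✓
Π(2lᵢ+1) = 11×11×5 = 605
triangle coeff Δ(5,5,2) = 1/38610
Σ_t [3,5]: t=3:−1/2880 t=4:+1/576 t=5:−1/2880 = 1/960
(3j)²=10/429 [(5 5 2; 0 0 0)], sign=+1
Σ_t [2,4]: t=2:+1/5760 t=3:−1/720 t=4:+1/2304 = -1/1280
(3j)²=27/1430 [(5 5 2; 1 -1 0)], sign=-1
⇒ 4πI² = 45/169
I = (-1)√(45/169/(4π)) = -0.14556534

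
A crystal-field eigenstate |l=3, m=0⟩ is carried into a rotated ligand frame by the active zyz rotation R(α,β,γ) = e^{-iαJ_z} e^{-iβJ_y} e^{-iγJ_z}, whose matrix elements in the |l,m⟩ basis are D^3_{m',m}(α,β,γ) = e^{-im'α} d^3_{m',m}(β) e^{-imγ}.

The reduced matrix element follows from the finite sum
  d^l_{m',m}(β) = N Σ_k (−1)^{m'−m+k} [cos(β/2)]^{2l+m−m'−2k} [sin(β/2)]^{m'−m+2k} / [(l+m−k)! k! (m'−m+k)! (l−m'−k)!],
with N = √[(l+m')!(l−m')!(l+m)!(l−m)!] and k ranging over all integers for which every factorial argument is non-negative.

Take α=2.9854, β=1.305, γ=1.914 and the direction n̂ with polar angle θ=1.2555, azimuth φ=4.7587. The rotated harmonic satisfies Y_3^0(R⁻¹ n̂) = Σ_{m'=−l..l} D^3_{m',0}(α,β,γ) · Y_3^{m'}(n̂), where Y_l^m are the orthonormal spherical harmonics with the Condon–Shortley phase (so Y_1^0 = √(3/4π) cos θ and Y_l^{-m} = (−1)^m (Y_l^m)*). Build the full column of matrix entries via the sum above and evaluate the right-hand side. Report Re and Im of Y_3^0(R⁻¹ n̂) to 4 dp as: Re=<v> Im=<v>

Need the full column D^3_{m',0} for m'=−3..3 at α=2.9854, β=1.3050, γ=1.9140.
cos(β/2)=0.794568, sin(β/2)=0.607175
d^3_{-3,0}: single k=3 term ⇒ +0.502169;  D = -0.448041+0.226789i
d^3_{-2,0}: k∈[2..3] ⇒ +0.804846 -0.469978 = +0.334868;  D = +0.318662-0.102915i
d^3_{-1,0}: k∈[1..3] ⇒ +0.666132 -1.166935 +0.227138 = -0.273664;  D = +0.270333-0.042571i
d^3_{0,0}: k∈[0..3] ⇒ +0.251645 -1.322498 +0.772253 -0.050105 = -0.348705;  D = -0.348705+0.000000i
d^3_{1,0}: k∈[0..2] ⇒ -0.666132 +1.166935 -0.227138 = +0.273664;  D = -0.270333-0.042571i
d^3_{2,0}: k∈[0..1] ⇒ +0.804846 -0.469978 = +0.334868;  D = +0.318662+0.102915i
d^3_{3,0}: single k=0 term ⇒ -0.502169;  D = +0.448041+0.226789i
Y_3^{m'}(θ=1.2555,φ=4.7587) and Σ D·Y over m':
  (-0.4480+0.2268i)·(-0.0496-0.3551i)  (+0.3187-0.1029i)·(-0.2852+0.0265i)  (+0.2703-0.0426i)·(-0.0074-0.1594i)  (-0.3487+0.0000i)·(-0.2915+0.0000i)  (-0.2703-0.0426i)·(+0.0074-0.1594i)  (+0.3187+0.1029i)·(-0.2852-0.0265i)  (+0.4480+0.2268i)·(+0.0496-0.3551i)
Y_3^0(R⁻¹ n̂) = +0.113312+0.000000i

Re=0.1133 Im=0.0000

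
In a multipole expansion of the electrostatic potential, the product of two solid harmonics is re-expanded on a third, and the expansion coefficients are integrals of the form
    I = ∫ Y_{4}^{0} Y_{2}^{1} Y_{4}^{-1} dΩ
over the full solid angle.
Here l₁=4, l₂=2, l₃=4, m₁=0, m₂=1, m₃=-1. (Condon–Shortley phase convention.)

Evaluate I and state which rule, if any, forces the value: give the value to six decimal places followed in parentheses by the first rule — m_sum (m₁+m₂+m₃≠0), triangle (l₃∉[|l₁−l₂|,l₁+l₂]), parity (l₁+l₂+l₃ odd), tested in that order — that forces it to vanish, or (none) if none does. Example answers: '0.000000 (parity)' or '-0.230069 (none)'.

-0.044869 (none)

Checks pass: Σm=0; 10 even; l₃=4∈[2,6].
(2·4+1)(2·2+1)(2·4+1) = 405
Δ: 2! 6! 2! / 11! → 1/13860
sum: t=0:+1/192 t=1:−1/36 t=2:+1/192 = -5/288
3j²(4 2 4; 0 0 0) = Δ·Π!·Σ² = 20/693  (sign -1)
sum: t=1:−1/72 t=2:+1/96 = -1/288
3j²(4 2 4; 0 1 -1) = Δ·Π!·Σ² = 1/462  (sign +1)
combine: 4πI² = 405·20/693·1/462 = 150/5929
take √, sign -1: I = -0.04486937
No selection rule forces the value: the integral is nonzero (none).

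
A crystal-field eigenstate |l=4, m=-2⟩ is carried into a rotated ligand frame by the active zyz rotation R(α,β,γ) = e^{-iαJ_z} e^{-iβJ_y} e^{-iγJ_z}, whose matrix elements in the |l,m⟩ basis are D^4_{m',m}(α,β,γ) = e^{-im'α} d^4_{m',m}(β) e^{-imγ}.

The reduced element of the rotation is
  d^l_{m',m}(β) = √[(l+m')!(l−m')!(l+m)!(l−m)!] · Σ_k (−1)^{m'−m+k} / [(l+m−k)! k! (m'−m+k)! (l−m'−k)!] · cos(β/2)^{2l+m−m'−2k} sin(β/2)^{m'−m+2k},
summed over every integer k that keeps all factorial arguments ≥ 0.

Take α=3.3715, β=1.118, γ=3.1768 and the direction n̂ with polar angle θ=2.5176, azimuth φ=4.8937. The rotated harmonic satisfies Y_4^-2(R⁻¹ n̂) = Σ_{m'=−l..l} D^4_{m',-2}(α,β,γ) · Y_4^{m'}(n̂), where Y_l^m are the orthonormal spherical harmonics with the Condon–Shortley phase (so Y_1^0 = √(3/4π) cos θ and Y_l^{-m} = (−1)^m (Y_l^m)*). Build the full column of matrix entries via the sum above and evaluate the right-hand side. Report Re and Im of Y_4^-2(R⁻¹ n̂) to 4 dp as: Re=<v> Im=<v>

Re=-0.0217 Im=0.0682

Need the full column D^4_{m',-2} for m'=−4..4 at α=3.3715, β=1.1180, γ=3.1768.
cos(β/2)=0.847786, sin(β/2)=0.530339
d^4_{-4,-2}: single k=2 term ⇒ +0.552590;  D = +0.303180+0.461993i
d^4_{-3,-2}: k∈[1..2] ⇒ +0.624627 -0.733290 = -0.108664;  D = +0.078753+0.074872i
d^4_{-2,-2}: k∈[0..2] ⇒ +0.266864 -1.253155 +0.612984 = -0.373308;  D = -0.322049-0.188793i
d^4_{-1,-2}: k∈[0..2] ⇒ -0.708260 +1.385789 -0.361526 = +0.316002;  D = -0.301858-0.093482i
d^4_{0,-2}: k∈[0..2] ⇒ +0.990706 -1.033827 +0.151710 = +0.108589;  D = +0.108320+0.007640i
d^4_{1,-2}: k∈[0..2] ⇒ -0.923859 +0.542290 -0.042442 = -0.424012;  D = +0.418630-0.067340i
d^4_{2,-2}: k∈[0..2] ⇒ +0.612984 -0.191899 +0.006258 = +0.427343;  D = +0.395350-0.162234i
d^4_{3,-2}: k∈[0..1] ⇒ -0.286953 +0.037430 = -0.249522;  D = +0.203181-0.144841i
d^4_{4,-2}: single k=0 term ⇒ +0.084620;  D = +0.055897-0.063529i
Y_4^{m'}(θ=2.5176,φ=4.8937) and Σ D·Y over m':
  (+0.3032+0.4620i)·(+0.0386-0.0342i)  (+0.0788+0.0749i)·(+0.1049+0.1734i)  (-0.3220-0.1888i)·(-0.3855+0.1463i)  (-0.3019-0.0935i)·(-0.0651-0.3553i)  (+0.1083+0.0076i)·(-0.1668+0.0000i)  (+0.4186-0.0673i)·(+0.0651-0.3553i)  (+0.3954-0.1622i)·(-0.3855-0.1463i)  (+0.2032-0.1448i)·(-0.1049+0.1734i)  (+0.0559-0.0635i)·(+0.0386+0.0342i)
Y_4^-2(R⁻¹ n̂) = -0.021726+0.068169i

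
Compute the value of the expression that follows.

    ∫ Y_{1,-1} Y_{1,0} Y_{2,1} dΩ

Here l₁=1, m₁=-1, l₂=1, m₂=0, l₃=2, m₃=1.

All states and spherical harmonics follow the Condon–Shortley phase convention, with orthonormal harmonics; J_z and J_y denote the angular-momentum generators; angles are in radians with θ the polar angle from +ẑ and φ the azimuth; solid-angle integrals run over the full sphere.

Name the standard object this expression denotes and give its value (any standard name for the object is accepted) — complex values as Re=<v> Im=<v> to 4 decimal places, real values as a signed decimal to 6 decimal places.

This is a Gaunt coefficient — the integral of a triple product of spherical harmonics over the sphere.
m-sum 0 ✓  L=4 even ✓  0≤2≤2 ✓
Π(2lᵢ+1) = 3×3×5 = 45
triangle coeff Δ(1,1,2) = 1/30
Σ_t [0,0]: t=0:+1/1 = 1/1
(3j)²=2/15 [(1 1 2; 0 0 0)], sign=+1
Σ_t [0,0]: t=0:+1/2 = 1/2
(3j)²=1/10 [(1 1 2; -1 0 1)], sign=-1
⇒ 4πI² = 3/5
I = (-1)√(3/5/(4π)) = -0.21850969

Gaunt coefficient, -0.218510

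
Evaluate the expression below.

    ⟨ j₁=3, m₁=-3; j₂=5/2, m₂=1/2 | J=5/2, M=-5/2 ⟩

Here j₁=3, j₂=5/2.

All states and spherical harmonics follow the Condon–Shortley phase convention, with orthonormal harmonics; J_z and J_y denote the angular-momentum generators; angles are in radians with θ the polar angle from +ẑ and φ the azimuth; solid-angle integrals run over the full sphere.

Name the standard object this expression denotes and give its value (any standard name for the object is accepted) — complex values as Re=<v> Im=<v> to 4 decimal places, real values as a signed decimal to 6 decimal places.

Clebsch–Gordan coefficient, −√(5/21) ≈ -0.487950

This is a Clebsch–Gordan (vector-coupling) coefficient.
j₁+j₂−J=3  J+j₁−j₂=3  J−j₁+j₂=2  j₁+j₂+J+1=9
(j₁±m₁, j₂±m₂, J±M) = (0,6,3,2,0,5)
P² = 8640/7
sum k=3..3:
  [3] −1/72 = -1/72
S = -1/72
C² = P²·S² = 5/21 ; C = -0.487950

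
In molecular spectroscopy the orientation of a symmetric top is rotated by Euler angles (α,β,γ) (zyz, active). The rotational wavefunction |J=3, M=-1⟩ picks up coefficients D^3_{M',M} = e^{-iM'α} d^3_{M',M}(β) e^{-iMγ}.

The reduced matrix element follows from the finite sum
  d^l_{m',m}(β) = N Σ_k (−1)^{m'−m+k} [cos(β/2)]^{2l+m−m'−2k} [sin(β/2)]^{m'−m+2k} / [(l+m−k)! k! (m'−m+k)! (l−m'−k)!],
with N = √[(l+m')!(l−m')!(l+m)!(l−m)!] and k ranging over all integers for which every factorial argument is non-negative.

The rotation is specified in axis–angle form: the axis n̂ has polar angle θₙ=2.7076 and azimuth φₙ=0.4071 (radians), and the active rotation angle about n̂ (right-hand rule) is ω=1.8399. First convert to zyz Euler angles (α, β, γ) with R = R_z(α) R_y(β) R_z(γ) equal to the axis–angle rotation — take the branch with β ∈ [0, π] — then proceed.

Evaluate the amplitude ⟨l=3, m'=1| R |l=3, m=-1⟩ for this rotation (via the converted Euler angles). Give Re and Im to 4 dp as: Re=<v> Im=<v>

Axis–angle → zyz. n̂ = (sinθₙcosφₙ, sinθₙsinφₙ, cosθₙ) = (+0.386131, +0.166495, -0.907294), ω = 1.8399.
R = I cosω + sinω [n̂]ₓ + (1−cosω) n̂n̂ᵀ gives
  R = [-0.077131, +0.956021, -0.282974; -0.793259, -0.230777, -0.563455; -0.603979, +0.181012, +0.776173]
β = atan2(√(R₁₃²+R₂₃²), R₃₃) = 0.682224; α = atan2(R₂₃, R₁₃) mod 2π = 4.246973; γ = atan2(R₃₂, −R₃₁) mod 2π = 0.291181
Split into d^3_{1,-1}(β=0.6822) × two z-phases.
c=cos(0.682224/2)=0.942383, s=sin(0.682224/2)=0.334535; N=√[24·2·2·24]=48.000000
Admissible k: 0..2 (factorial args all ≥0)
  k=0: (−1)^2·48.0000/(8)·0.9424^4·0.3345^2 = +0.529596
  k=1: (−1)^3·48.0000/(6)·0.9424^2·0.3345^4 = -0.088984
  k=2: (−1)^4·48.0000/(48)·0.9424^0·0.3345^6 = +0.001402
d^3_{1,-1}(0.6822) = +0.529596 -0.088984 +0.001402 = +0.442014
Phases: e^{-i·(1)·4.2470}=-0.448794+0.893635i, e^{-i·(-1)·0.2912}=+0.957906+0.287084i ⇒ D=-0.303421+0.321422i

Re=-0.3034 Im=0.3214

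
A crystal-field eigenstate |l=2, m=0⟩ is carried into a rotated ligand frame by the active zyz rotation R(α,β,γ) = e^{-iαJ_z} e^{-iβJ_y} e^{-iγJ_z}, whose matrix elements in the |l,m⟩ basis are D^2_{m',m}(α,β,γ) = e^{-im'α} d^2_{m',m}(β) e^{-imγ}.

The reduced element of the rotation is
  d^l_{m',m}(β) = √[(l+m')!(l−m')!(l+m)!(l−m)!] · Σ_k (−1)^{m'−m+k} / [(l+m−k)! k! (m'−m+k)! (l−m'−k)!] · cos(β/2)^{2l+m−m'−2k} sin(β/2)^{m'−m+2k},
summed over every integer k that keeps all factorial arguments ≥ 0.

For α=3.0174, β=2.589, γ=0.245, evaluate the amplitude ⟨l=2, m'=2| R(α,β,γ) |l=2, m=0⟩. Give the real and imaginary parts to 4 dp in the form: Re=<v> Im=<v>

Re=0.1635 Im=0.0415

D^2_{2,0}(3.0174,2.5890,0.2450) = e^{-i·2·3.0174}·d^2_{2,0}(2.5890)·e^{-i·0·0.2450}. Compute d first:
Half-angle: c=0.272794, s=0.962072. N=√(24·1·2·2)=9.797959
k∈{0} keeps every argument non-negative
  k=0: (−1)^2·9.7980/(4)·0.2728^2·0.9621^2 = +0.168718
d^2_{2,0}(2.5890) = +0.168718
Phases: e^{-i·(2)·3.0174}=+0.969311+0.245839i, e^{-i·(0)·0.2450}=+1.000000+0.000000i ⇒ D=+0.163540+0.041478i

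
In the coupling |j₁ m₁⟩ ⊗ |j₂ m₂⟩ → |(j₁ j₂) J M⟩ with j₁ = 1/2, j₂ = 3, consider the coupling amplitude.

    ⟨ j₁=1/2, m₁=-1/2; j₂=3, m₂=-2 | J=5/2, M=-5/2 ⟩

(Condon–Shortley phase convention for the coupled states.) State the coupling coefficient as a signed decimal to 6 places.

triangle: 1!·0!·5!/7! = 120/5040
(j±m)!: 0!·1!·1!·5!·0!·5! = 14400
prefactor² = (2J+1)·Δ·N² = 14400/7
  k=1: −1/(1!·0!·0!·0!·0!·5!) = -1/120
Σ = -1/120  ⇒  CG² = 14400/7·(-1/120)² = 1/7
CG = −√(1/7) = -0.377964

−√(1/7) = -0.377964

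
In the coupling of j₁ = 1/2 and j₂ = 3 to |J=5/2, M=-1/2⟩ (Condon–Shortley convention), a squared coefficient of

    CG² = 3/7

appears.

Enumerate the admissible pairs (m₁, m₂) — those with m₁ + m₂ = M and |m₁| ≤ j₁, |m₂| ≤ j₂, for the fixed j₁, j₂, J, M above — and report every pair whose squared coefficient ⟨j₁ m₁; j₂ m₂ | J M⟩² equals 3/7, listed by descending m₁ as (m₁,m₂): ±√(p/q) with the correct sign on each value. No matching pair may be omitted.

Admissible pairs with m₁+m₂ = M = -1/2: (-1/2,0), (1/2,-1)
  (m₁,m₂)=(1/2,-1): CG² = 4/7, CG = +√(4/7)
  (m₁,m₂)=(-1/2,0): CG² = 3/7, CG = −√(3/7)   ← matches the target
Pairs with CG² = 3/7: (-1/2,0): −√(3/7)

(-1/2,0): −√(3/7)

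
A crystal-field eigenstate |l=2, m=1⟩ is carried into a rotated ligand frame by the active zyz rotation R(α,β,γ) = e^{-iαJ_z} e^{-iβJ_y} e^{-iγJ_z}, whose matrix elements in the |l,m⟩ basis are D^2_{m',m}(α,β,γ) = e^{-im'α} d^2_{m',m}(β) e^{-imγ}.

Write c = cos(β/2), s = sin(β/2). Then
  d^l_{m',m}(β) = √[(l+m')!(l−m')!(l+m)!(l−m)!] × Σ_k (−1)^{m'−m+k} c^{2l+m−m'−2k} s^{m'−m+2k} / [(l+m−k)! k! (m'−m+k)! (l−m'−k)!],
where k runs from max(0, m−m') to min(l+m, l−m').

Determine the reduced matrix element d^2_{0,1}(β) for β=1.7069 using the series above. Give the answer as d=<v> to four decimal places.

d^2_{0,1}(β=1.7069) via the finite sum:
Half-angle: c=0.657387, s=0.753553. N=√(2·2·6·1)=4.898979
k: max(0,(1)−(0))=1 … min(2+(1),2−(0))=2
  k=1: (−1)^0·4.8990/(2)·0.6574^3·0.7536^1 = +0.524389
  k=2: (−1)^1·4.8990/(2)·0.6574^1·0.7536^3 = -0.689030
d^2_{0,1}(1.7069) = +0.524389 -0.689030 = -0.164641

d=-0.1646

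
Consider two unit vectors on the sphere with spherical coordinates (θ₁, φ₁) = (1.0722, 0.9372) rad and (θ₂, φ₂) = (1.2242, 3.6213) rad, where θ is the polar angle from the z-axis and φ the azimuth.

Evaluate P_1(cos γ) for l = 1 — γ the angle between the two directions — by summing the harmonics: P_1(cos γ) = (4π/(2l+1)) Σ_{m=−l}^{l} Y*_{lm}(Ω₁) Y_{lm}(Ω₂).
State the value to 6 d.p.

-0.578641

Summing Y*_{l m}(θ₁,φ₁)·Y_{l m}(θ₂,φ₂) over m ∈ [−1, 1]; prefactor 4π/(2·1+1) = 4.188790:
  m=-1: Y*=+0.179646+0.244537i  Y=-0.288272+0.149970i  product -0.088460-0.043552i
  m=+0: Y*=+0.233646-0.000000i  Y=+0.165978+0.000000i  product +0.038780+0.000000i
  m=+1: Y*=-0.179646+0.244537i  Y=+0.288272+0.149970i  product -0.088460+0.043552i
Total Σ_m = -0.138140+0.000000i. Multiply by 4.188790: -0.578641+0.000000i. P_1(cos γ) = -0.578641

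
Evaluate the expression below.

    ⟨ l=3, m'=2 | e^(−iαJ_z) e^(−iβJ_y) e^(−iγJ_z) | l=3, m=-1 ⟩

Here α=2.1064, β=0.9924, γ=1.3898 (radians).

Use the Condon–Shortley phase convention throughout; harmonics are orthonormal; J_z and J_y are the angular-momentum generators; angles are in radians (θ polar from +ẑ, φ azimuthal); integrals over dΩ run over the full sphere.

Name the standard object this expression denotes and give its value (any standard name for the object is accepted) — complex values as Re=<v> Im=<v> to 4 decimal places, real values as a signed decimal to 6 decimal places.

Wigner D-matrix element, Re=0.3762 Im=0.1241

This is a Wigner D-matrix element — the rotation-matrix element ⟨l m'| R(α,β,γ) |l m⟩ in the angular-momentum basis.
Split into d^3_{2,-1}(β=0.9924) × two z-phases.
c=cos(0.992400/2)=0.879398, s=sin(0.992400/2)=0.476087; N=√[120·1·2·24]=75.894664
k: max(0,(-1)−(2))=0 … min(3+(-1),3−(2))=1
  k=0: (−1)^3·75.8947/(12)·0.8794^3·0.4761^3 = -0.464137
  k=1: (−1)^4·75.8947/(24)·0.8794^1·0.4761^5 = +0.068017
d^3_{2,-1}(0.9924) = -0.464137 +0.068017 = -0.396120
Phases: e^{-i·(2)·2.1064}=-0.479065+0.877780i, e^{-i·(-1)·1.3898}=+0.180010+0.983665i ⇒ D=+0.376186+0.124077i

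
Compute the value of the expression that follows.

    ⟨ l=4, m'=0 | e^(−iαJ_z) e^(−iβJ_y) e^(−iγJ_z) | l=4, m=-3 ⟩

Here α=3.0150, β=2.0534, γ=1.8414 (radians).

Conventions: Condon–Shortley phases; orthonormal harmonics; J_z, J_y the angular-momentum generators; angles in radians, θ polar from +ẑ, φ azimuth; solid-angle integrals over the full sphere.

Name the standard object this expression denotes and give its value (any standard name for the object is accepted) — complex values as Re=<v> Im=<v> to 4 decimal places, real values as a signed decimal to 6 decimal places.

This is a Wigner D-matrix element — the rotation-matrix element ⟨l m'| R(α,β,γ) |l m⟩ in the angular-momentum basis.
First d^4_{0,-3}(β=2.0534), then the phase factors e^{-i(0)α} and e^{-i(-3)γ}:
With c≡cos(β/2)=0.517645 and s≡sin(β/2)=0.855595, N=[24·24·1·5040]^{1/2}=1703.830978
k∈{0,1} keeps every argument non-negative
  k=0: (−1)^3·1703.8310/(144)·0.5176^5·0.8556^3 = -0.275442
  k=1: (−1)^4·1703.8310/(144)·0.5176^3·0.8556^5 = +0.752493
d^4_{0,-3}(2.0534) = -0.275442 +0.752493 = +0.477051
D = (+1.000000+0.000000i)·(+0.477051)·(+0.725535-0.688186i) = +0.346117-0.328300i

Wigner D-matrix element, Re=0.3461 Im=-0.3283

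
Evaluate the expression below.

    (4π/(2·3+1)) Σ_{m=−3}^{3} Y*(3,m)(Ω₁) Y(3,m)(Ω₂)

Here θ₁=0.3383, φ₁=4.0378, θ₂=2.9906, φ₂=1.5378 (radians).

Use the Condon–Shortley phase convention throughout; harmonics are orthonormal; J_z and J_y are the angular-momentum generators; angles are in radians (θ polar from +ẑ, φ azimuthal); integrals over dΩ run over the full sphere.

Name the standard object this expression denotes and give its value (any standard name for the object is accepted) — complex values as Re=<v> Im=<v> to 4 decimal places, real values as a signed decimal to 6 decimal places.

This sum is the spherical-harmonic addition theorem: it equals the Legendre polynomial P_l(cos γ) of the angle γ between the two directions.
Expand P_3 via completeness: Σ_{m} conj(Y_{3,m}) at Ω₁ times Y_{3,m} at Ω₂ —
  m=-3: (+0.013714-0.006675i) × (-0.000140+0.001413i) = +0.000008+0.000020i  (running Σ = +0.000008+0.000020i)
  m=-2: (-0.023341+0.103591i) × (+0.022811+0.001508i) = -0.000689+0.002328i  (running Σ = -0.000681+0.002348i)
  m=-1: (-0.231070-0.288927i) × (+0.006234-0.188848i) = -0.056004+0.041836i  (running Σ = -0.056685+0.044184i)
  m=0: (+0.510177-0.000000i) × (-0.696124+0.000000i) = -0.355146+0.000000i  (running Σ = -0.411831+0.044184i)
  m=1: (+0.231070-0.288927i) × (-0.006234-0.188848i) = -0.056004-0.041836i  (running Σ = -0.467835+0.002348i)
  m=2: (-0.023341-0.103591i) × (+0.022811-0.001508i) = -0.000689-0.002328i  (running Σ = -0.468524+0.000020i)
  m=3: (-0.013714-0.006675i) × (+0.000140+0.001413i) = +0.000008-0.000020i  (running Σ = -0.468516+0.000000i)
Total Σ_m = -0.468516+0.000000i. Multiply by 1.795196: -0.841078+0.000000i. P_3(cos γ) = -0.841078

Legendre polynomial (addition theorem), -0.841078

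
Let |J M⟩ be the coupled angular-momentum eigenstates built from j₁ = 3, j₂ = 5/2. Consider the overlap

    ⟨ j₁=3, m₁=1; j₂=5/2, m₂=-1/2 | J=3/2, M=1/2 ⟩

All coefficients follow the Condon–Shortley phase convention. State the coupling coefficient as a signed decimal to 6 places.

−√(1/105) = -0.097590

j₁+j₂−J=4  J+j₁−j₂=2  J−j₁+j₂=1  j₁+j₂+J+1=8
(j₁±m₁, j₂±m₂, J±M) = (4,2,2,3,2,1)
P² = 192/35
sum k=1..2:
  [1] −1/6 = -1/6
  [2] +1/8 = 1/8
S = -1/24
C² = P²·S² = 1/105 ; C = -0.097590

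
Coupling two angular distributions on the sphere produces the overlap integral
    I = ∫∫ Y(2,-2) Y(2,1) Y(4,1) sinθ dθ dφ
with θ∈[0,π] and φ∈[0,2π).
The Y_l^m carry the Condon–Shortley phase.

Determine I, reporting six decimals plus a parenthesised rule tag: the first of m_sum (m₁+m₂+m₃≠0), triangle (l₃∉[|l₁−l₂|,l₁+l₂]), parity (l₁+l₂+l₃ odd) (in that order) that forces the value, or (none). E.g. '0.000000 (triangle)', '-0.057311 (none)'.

Checks pass: Σm=0; 8 even; l₃=4∈[0,4].
(2·2+1)(2·2+1)(2·4+1) = 225
Δ: 0! 4! 4! / 9! → 1/630
sum: t=0:+1/16 = 1/16
3j²(2 2 4; 0 0 0) = Δ·Π!·Σ² = 2/35  (sign +1)
sum: t=0:+1/144 = 1/144
3j²(2 2 4; -2 1 1) = Δ·Π!·Σ² = 1/126  (sign -1)
combine: 4πI² = 225·2/35·1/126 = 5/49
take √, sign -1: I = -0.09011188
No selection rule forces the value: the integral is nonzero (none).

-0.090112 (none)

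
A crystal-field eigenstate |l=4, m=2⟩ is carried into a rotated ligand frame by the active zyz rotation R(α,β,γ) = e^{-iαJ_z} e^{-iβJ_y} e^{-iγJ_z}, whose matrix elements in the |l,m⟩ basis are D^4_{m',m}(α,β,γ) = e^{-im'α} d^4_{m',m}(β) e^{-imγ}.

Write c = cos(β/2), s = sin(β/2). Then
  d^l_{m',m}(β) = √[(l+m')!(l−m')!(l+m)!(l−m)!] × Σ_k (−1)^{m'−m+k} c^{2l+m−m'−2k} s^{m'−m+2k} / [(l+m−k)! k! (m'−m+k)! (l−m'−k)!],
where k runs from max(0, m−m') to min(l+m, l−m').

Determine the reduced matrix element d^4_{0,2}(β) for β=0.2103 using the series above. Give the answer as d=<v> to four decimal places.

d^4_{0,2}(β=0.2103) via the finite sum:
c=cos(0.210300/2)=0.994477, s=sin(0.210300/2)=0.104956; N=√[24·24·720·2]=910.735966
The bounds max(0,m−m')=2 and min(l+m,l−m')=4 give 3 terms
  k=2: (−1)^0·910.7360/(96)·0.9945^6·0.1050^2 = +0.101090
  k=3: (−1)^1·910.7360/(36)·0.9945^4·0.1050^4 = -0.003003
  k=4: (−1)^2·910.7360/(96)·0.9945^2·0.1050^6 = +0.000013
d^4_{0,2}(0.2103) = +0.101090 -0.003003 +0.000013 = +0.098100

d=0.0981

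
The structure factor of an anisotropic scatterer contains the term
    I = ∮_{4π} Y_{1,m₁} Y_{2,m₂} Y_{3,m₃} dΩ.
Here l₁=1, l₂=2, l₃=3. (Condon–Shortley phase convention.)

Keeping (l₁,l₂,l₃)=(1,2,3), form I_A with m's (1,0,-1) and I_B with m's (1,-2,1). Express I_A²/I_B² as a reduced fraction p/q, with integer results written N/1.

6/1

Shared (l₁,l₂,l₃)=(1,2,3): N and (l;000)² cancel in I_A²/I_B².
A: Δ = 0!·2!·4!/7! = 1/105; Racah Σ t=0..0: t=0:+1/8 = 1/8; ⇒ 3j(1 2 3; 1 0 -1)² = 2/35, sgn +1
B: Δ = 0!·2!·4!/7! = 1/105; Racah Σ t=0..0: t=0:+1/48 = 1/48; ⇒ 3j(1 2 3; 1 -2 1)² = 1/105, sgn +1
I_A²/I_B² = (2/35)/(1/105) = 6/1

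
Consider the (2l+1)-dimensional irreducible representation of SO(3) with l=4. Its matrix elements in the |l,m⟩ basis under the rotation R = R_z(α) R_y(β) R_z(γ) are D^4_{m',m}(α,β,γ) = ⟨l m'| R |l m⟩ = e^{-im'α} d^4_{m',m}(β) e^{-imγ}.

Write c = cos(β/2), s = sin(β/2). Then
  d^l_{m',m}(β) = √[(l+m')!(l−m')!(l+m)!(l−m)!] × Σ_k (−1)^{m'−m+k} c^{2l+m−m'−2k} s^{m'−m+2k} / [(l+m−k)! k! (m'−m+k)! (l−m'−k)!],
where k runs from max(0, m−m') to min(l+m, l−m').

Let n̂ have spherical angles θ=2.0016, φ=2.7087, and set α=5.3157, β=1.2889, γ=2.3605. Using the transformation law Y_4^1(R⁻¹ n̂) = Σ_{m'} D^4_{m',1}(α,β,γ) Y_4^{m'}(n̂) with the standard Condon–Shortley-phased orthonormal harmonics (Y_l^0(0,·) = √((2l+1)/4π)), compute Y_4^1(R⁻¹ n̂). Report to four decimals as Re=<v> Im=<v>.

Need the full column D^4_{m',1} for m'=−4..4 at α=5.3157, β=1.2889, γ=2.3605.
cos(β/2)=0.799430, sin(β/2)=0.600759
d^4_{-4,1}: single k=5 term ⇒ +0.299183;  D = +0.298767+0.015773i
d^4_{-3,1}: k∈[4..5] ⇒ +0.703788 -0.238469 = +0.465319;  D = +0.243441+0.396558i
d^4_{-2,1}: k∈[3..5] ⇒ +1.001195 -0.848104 +0.095790 = +0.248881;  D = -0.100783+0.227562i
d^4_{-1,1}: k∈[2..5] ⇒ +0.942072 -1.596042 +0.450665 -0.016967 = -0.220273;  D = +0.216457-0.040820i
d^4_{0,1}: k∈[1..4] ⇒ +0.560634 -1.899633 +1.072776 -0.100971 = -0.367195;  D = +0.260761+0.258526i
d^4_{1,1}: k∈[0..3] ⇒ +0.166819 -1.413108 +1.596042 -0.300443 = +0.049310;  D = +0.008720-0.048533i
d^4_{2,1}: k∈[0..2] ⇒ -0.531864 +1.501792 -0.565402 = +0.404526;  D = +0.368450-0.166989i
d^4_{3,1}: k∈[0..1] ⇒ +0.747746 -0.703788 = +0.043958;  D = +0.037659+0.022674i
d^4_{4,1}: single k=0 term ⇒ -0.529782;  D = -0.032484-0.528786i
Y_4^{m'}(θ=2.0016,φ=2.7087) and Σ D·Y over m':
  (+0.2988+0.0158i)·(-0.0483+0.2978i)  (+0.2434+0.3966i)·(+0.1054+0.3777i)  (-0.1008+0.2276i)·(+0.0395+0.0464i)  (+0.2165-0.0408i)·(-0.2899-0.1340i)  (+0.2608+0.2585i)·(-0.1235+0.0000i)  (+0.0087-0.0485i)·(+0.2899-0.1340i)  (+0.3685-0.1670i)·(+0.0395-0.0464i)  (+0.0377+0.0227i)·(-0.1054+0.3777i)  (-0.0325-0.5288i)·(-0.0483-0.2978i)
Y_4^1(R⁻¹ n̂) = -0.423800+0.185251i

Re=-0.4238 Im=0.1853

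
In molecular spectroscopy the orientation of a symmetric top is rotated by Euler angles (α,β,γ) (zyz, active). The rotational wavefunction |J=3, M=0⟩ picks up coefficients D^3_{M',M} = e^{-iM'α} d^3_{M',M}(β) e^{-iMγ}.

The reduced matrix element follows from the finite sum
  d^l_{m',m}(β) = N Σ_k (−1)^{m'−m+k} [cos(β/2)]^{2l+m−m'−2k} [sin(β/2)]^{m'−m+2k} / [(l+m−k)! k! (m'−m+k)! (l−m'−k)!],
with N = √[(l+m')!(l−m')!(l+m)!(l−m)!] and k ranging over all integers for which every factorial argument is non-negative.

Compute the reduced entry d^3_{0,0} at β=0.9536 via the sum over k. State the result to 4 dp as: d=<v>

d^3_{0,0}(β=0.9536) via the finite sum:
With c≡cos(β/2)=0.888468 and s≡sin(β/2)=0.458938, N=[6·6·6·6]^{1/2}=36.000000
The bounds max(0,m−m')=0 and min(l+m,l−m')=3 give 4 terms
  k=0: (−1)^0·36.0000/(36)·0.8885^6·0.4589^0 = +0.491871
  k=1: (−1)^1·36.0000/(4)·0.8885^4·0.4589^2 = -1.181187
  k=2: (−1)^2·36.0000/(4)·0.8885^2·0.4589^4 = +0.315169
  k=3: (−1)^3·36.0000/(36)·0.8885^0·0.4589^6 = -0.009344
d^3_{0,0}(0.9536) = +0.491871 -1.181187 +0.315169 -0.009344 = -0.383491

d=-0.3835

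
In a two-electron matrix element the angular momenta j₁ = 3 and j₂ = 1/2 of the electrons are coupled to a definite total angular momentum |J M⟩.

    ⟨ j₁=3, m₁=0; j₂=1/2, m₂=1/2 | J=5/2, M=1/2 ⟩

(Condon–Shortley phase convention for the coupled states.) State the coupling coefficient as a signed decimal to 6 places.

−√(3/7) = -0.654654

√[6·1!5!0!/7! · 3!3!1!0!3!2!] = √(432/7)
  +(−1)^1/∏(1,0,2,0,3,0)! = -1/12  (running -1/12)
⟨..|..⟩ = √(432/7)·(-1/12) = -0.654654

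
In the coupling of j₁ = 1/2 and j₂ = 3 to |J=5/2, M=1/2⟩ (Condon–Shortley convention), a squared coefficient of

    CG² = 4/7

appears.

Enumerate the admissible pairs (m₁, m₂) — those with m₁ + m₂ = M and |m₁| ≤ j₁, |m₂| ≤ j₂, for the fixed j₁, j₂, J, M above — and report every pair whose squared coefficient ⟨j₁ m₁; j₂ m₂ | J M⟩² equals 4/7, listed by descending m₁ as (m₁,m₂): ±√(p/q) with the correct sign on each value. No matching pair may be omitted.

(-1/2,1): −√(4/7)

Admissible pairs with m₁+m₂ = M = 1/2: (-1/2,1), (1/2,0)
  (m₁,m₂)=(1/2,0): CG² = 3/7, CG = +√(3/7)
  (m₁,m₂)=(-1/2,1): CG² = 4/7, CG = −√(4/7)   ← matches the target
Pairs with CG² = 4/7: (-1/2,1): −√(4/7)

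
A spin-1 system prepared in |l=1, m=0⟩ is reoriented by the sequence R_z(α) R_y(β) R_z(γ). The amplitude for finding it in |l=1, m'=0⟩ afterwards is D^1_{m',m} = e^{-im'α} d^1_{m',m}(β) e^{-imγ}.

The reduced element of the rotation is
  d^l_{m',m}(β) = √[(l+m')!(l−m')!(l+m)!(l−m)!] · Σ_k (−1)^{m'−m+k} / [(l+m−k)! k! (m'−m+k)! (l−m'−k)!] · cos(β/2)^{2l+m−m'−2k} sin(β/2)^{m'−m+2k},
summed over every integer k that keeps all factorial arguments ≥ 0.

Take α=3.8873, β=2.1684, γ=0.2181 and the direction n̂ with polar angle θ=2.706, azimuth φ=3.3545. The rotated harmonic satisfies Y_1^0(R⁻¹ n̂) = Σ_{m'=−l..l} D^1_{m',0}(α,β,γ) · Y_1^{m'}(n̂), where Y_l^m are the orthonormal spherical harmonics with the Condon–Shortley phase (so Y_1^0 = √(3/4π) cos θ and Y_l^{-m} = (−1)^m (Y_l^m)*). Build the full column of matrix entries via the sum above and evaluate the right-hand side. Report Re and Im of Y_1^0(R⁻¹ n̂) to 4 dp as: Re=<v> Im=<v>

Need the full column D^1_{m',0} for m'=−1..1 at α=3.8873, β=2.1684, γ=0.2181.
cos(β/2)=0.467620, sin(β/2)=0.883930
d^1_{-1,0}: single k=1 term ⇒ +0.584555;  D = -0.429419-0.396616i
d^1_{0,0}: k∈[0..1] ⇒ +0.218668 -0.781332 = -0.562663;  D = -0.562663+0.000000i
d^1_{1,0}: single k=0 term ⇒ -0.584555;  D = +0.429419-0.396616i
Y_1^{m'}(θ=2.706,φ=3.3545) and Σ D·Y over m':
  (-0.4294-0.3966i)·(-0.1425+0.0308i)  (-0.5627+0.0000i)·(-0.4430+0.0000i)  (+0.4294-0.3966i)·(+0.1425+0.0308i)
Y_1^0(R⁻¹ n̂) = +0.396056+0.000000i

Re=0.3961 Im=0.0000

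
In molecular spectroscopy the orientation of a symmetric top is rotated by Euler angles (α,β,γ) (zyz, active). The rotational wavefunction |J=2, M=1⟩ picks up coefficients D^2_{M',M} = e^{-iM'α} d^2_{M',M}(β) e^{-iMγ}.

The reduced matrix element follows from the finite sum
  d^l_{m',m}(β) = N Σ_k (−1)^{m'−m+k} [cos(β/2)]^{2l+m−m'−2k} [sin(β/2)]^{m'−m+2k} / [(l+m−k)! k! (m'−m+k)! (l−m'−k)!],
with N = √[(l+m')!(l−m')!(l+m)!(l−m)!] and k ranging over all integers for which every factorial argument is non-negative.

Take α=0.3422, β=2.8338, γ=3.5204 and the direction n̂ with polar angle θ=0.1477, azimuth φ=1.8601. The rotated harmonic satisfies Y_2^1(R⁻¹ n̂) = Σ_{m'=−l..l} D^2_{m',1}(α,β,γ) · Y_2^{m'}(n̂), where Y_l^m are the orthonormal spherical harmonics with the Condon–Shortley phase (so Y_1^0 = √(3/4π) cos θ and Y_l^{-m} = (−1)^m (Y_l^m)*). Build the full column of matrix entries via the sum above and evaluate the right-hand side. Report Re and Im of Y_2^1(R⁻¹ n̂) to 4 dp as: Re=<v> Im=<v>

Need the full column D^2_{m',1} for m'=−2..2 at α=0.3422, β=2.8338, γ=3.5204.
cos(β/2)=0.153290, sin(β/2)=0.988181
d^2_{-2,1}: single k=3 term ⇒ +0.295837;  D = -0.282131-0.089005i
d^2_{-1,1}: k∈[2..3] ⇒ +0.068837 -0.953557 = -0.884720;  D = +0.884127-0.032380i
d^2_{0,1}: k∈[1..2] ⇒ +0.008719 -0.362325 = -0.353606;  D = +0.328538-0.130768i
d^2_{1,1}: k∈[0..1] ⇒ +0.000552 -0.068837 = -0.068285;  D = +0.051291-0.045077i
d^2_{2,1}: single k=0 term ⇒ -0.007119;  D = +0.003460-0.006221i
Y_2^{m'}(θ=0.1477,φ=1.8601) and Σ D·Y over m':
  (-0.2821-0.0890i)·(-0.0070+0.0046i)  (+0.8841-0.0324i)·(-0.0321-0.1078i)  (+0.3285-0.1308i)·(+0.6103+0.0000i)  (+0.0513-0.0451i)·(+0.0321-0.1078i)  (+0.0035-0.0062i)·(-0.0070-0.0046i)
Y_2^1(R⁻¹ n̂) = +0.167768-0.181673i

Re=0.1678 Im=-0.1817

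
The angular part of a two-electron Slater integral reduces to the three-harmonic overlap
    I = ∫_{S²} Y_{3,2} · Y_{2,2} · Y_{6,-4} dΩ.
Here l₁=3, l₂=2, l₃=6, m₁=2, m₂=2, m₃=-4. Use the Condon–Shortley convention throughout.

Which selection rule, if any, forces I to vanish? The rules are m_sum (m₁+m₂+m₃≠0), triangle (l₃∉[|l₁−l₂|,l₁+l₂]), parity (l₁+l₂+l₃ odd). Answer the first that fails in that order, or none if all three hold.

Σmᵢ = 0  ✓
l₃∈[|l₁−l₂|,l₁+l₂]=[1,5] required, l₃=6 fails  ✗
Σlᵢ = 11 ⇒ odd

triangle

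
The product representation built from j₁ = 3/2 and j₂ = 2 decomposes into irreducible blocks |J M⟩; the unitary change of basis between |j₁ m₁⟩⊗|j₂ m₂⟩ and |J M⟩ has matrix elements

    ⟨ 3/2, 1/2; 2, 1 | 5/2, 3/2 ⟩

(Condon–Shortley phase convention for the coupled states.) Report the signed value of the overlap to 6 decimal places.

√[6·1!2!3!/7! · 2!1!3!1!4!1!] = √(144/35)
  +(−1)^0/∏(0,1,1,3,1,0)! = 1/6  (running 1/6)
  +(−1)^1/∏(1,0,0,2,2,1)! = -1/4  (running -1/12)
⟨..|..⟩ = √(144/35)·(-1/12) = -0.169031

−√(1/35) ≈ -0.169031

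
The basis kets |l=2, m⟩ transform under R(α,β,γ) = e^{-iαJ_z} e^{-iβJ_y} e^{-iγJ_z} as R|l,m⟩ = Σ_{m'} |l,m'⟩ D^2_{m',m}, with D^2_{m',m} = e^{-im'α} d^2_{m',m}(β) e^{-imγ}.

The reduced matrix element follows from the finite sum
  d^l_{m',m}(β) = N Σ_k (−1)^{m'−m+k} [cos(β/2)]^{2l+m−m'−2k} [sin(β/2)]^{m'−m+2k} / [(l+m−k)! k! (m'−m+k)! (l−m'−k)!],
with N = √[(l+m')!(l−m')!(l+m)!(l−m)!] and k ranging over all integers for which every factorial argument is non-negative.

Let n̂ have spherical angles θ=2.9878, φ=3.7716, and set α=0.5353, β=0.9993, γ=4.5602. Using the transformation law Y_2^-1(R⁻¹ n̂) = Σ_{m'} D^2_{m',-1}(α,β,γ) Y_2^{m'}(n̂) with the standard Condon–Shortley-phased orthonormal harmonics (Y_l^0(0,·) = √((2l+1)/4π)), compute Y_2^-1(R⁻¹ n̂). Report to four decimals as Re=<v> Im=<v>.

Re=0.0508 Im=0.3800

Need the full column D^2_{m',-1} for m'=−2..2 at α=0.5353, β=0.9993, γ=4.5602.
cos(β/2)=0.877750, sin(β/2)=0.479118
d^2_{-2,-1}: single k=1 term ⇒ +0.648016;  D = +0.514938-0.393400i
d^2_{-1,-1}: k∈[0..1] ⇒ +0.593586 -0.530578 = +0.063009;  D = +0.023553-0.058441i
d^2_{0,-1}: k∈[0..1] ⇒ -0.793654 +0.236469 = -0.557185;  D = +0.084470+0.550745i
d^2_{1,-1}: k∈[0..1] ⇒ +0.530578 -0.052695 = +0.477882;  D = -0.303263-0.369327i
d^2_{2,-1}: single k=0 term ⇒ -0.193076;  D = +0.181502+0.065844i
Y_2^{m'}(θ=2.9878,φ=3.7716) and Σ D·Y over m':
  (+0.5149-0.3934i)·(+0.0028-0.0086i)  (+0.0236-0.0584i)·(+0.0945-0.0689i)  (+0.0845+0.5507i)·(+0.6086+0.0000i)  (-0.3033-0.3693i)·(-0.0945-0.0689i)  (+0.1815+0.0658i)·(+0.0028+0.0086i)
Y_2^-1(R⁻¹ n̂) = +0.050784+0.380036i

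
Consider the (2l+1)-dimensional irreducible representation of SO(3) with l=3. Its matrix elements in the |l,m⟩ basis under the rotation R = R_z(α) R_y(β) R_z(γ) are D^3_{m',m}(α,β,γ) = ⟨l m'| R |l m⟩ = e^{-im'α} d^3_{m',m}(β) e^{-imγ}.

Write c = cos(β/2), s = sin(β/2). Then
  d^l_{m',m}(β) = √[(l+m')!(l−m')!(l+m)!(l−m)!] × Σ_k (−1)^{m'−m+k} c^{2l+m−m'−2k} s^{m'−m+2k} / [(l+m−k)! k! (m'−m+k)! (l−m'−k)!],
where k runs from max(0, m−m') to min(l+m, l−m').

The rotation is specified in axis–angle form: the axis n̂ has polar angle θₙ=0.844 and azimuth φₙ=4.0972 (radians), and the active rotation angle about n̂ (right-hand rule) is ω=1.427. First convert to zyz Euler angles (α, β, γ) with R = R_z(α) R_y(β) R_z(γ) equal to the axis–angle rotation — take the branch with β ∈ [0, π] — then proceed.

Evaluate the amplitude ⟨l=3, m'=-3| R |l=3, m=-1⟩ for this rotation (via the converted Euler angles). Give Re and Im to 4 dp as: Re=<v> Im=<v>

Re=0.3509 Im=0.4055

Axis–angle → zyz. n̂ = (sinθₙcosφₙ, sinθₙsinφₙ, cosθₙ) = (-0.431280, -0.610299, +0.664479), ω = 1.4270.
R = I cosω + sinω [n̂]ₓ + (1−cosω) n̂n̂ᵀ gives
  R = [+0.302650, -0.432129, -0.849510; +0.883113, +0.462391, +0.079412; +0.358490, -0.774247, +0.521561]
β = atan2(√(R₁₃²+R₂₃²), R₃₃) = 1.022116; α = atan2(R₂₃, R₁₃) mod 2π = 3.048384; γ = atan2(R₃₂, −R₃₁) mod 2π = 4.278762
Split into d^3_{-3,-1}(β=1.0221) × two z-phases.
c=cos(1.022116/2)=0.872227, s=sin(1.022116/2)=0.489101; N=√[1·720·2·24]=185.903201
k: max(0,(-1)−(-3))=2 … min(3+(-1),3−(-3))=2
  k=2: (−1)^0·185.9032/(48)·0.8722^4·0.4891^2 = +0.536242
d^3_{-3,-1}(1.0221) = +0.536242
Attach z-rotation phases: D = e^{-i(-3)(3.0484)}·(+0.536242)·e^{-i(-1)(4.2788)} = +0.350861+0.405527i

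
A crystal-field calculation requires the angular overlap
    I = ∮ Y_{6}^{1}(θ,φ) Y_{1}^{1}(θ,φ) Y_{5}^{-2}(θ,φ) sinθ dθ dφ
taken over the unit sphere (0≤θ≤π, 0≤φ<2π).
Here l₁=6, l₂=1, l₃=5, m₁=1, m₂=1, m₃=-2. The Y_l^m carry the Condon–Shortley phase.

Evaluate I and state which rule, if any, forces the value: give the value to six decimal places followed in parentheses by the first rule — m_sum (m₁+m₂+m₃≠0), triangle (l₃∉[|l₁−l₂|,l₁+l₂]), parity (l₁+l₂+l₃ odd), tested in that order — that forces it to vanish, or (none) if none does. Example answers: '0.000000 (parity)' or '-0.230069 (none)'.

Checks pass: Σm=0; 12 even; l₃=5∈[5,7].
(2·6+1)(2·1+1)(2·5+1) = 429
Δ: 2! 10! 0! / 13! → 1/858
sum: t=1:−1/14400 = -1/14400
3j²(6 1 5; 0 0 0) = Δ·Π!·Σ² = 6/143  (sign +1)
sum: t=2:+1/60480 = 1/60480
3j²(6 1 5; 1 1 -2) = Δ·Π!·Σ² = 5/429  (sign -1)
combine: 4πI² = 429·6/143·5/429 = 30/143
take √, sign -1: I = -0.12920749
No selection rule forces the value: the integral is nonzero (none).

-0.129207 (none)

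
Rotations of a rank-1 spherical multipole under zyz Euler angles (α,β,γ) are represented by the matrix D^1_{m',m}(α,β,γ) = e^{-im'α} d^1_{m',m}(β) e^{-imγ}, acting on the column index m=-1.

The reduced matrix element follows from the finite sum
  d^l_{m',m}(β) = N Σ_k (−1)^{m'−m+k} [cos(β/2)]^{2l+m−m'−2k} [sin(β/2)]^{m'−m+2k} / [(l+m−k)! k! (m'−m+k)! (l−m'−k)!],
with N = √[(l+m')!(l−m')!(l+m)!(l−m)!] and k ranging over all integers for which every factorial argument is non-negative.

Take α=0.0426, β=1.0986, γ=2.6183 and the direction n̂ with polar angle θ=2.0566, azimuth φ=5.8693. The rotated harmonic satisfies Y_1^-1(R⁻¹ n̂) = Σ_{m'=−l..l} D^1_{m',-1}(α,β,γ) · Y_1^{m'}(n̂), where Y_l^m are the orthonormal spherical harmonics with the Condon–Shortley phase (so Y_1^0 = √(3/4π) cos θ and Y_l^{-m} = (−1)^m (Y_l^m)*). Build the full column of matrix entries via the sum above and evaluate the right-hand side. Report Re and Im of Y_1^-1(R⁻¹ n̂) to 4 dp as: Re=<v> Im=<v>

Need the full column D^1_{m',-1} for m'=−1..1 at α=0.0426, β=1.0986, γ=2.6183.
cos(β/2)=0.852890, sin(β/2)=0.522090
d^1_{-1,-1}: single k=0 term ⇒ +0.727422;  D = -0.644987+0.336355i
d^1_{0,-1}: single k=0 term ⇒ -0.629729;  D = +0.545458-0.314698i
d^1_{1,-1}: single k=0 term ⇒ +0.272578;  D = -0.230086+0.146148i
Y_1^{m'}(θ=2.0566,φ=5.8693) and Σ D·Y over m':
  (-0.6450+0.3364i)·(+0.2797+0.1229i)  (+0.5455-0.3147i)·(-0.2281+0.0000i)  (-0.2301+0.1461i)·(-0.2797+0.1229i)
Y_1^-1(R⁻¹ n̂) = -0.299783+0.017479i

Re=-0.2998 Im=0.0175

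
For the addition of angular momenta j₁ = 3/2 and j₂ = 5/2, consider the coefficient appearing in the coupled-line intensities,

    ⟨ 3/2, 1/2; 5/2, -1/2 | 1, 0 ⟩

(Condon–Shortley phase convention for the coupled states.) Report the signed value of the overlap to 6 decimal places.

j₁+j₂−J=3  J+j₁−j₂=0  J−j₁+j₂=2  j₁+j₂+J+1=6
(j₁±m₁, j₂±m₂, J±M) = (2,1,2,3,1,1)
P² = 6/5
sum k=1..1:
  [1] −1/2 = -1/2
S = -1/2
C² = P²·S² = 3/10 ; C = -0.547723

−√(3/10) = -0.547723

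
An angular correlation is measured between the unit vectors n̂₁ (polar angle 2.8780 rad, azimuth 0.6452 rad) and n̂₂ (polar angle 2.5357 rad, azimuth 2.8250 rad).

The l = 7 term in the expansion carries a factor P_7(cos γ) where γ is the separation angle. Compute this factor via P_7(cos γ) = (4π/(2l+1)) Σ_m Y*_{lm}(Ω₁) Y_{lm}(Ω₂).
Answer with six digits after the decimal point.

Expand P_7 via completeness: Σ_{m} conj(Y_{7,m}) at Ω₁ times Y_{7,m} at Ω₂ —
  [-7]  conj(Y_{7,-7})(Ω₁) = -0.00001 - 0.00004j ; Y_{7,-7}(Ω₂) = 0.00584 - 0.00776j ; Δ = -0.00000 - 0.00000j
  [-6]  conj(Y_{7,-6})(Ω₁) = 0.00042 + 0.00038j ; Y_{7,-6}(Ω₂) = 0.01694 - 0.04966j ; Δ = 0.00003 - 0.00001j
  [-5]  conj(Y_{7,-5})(Ω₁) = -0.00488 - 0.00041j ; Y_{7,-5}(Ω₂) = 0.00208 - 0.17108j ; Δ = -0.00008 + 0.00083j
  [-4]  conj(Y_{7,-4})(Ω₁) = 0.02521 - 0.01583j ; Y_{7,-4}(Ω₂) = -0.11000 - 0.35012j ; Δ = -0.00832 - 0.00708j
  [-3]  conj(Y_{7,-3})(Ω₁) = -0.04588 + 0.12015j ; Y_{7,-3}(Ω₂) = -0.28167 - 0.39370j ; Δ = 0.06023 - 0.01578j
  [-2]  conj(Y_{7,-2})(Ω₁) = -0.10418 - 0.36175j ; Y_{7,-2}(Ω₂) = -0.20042 - 0.14711j ; Δ = -0.03234 + 0.08783j
  [-1]  conj(Y_{7,-1})(Ω₁) = 0.50779 + 0.38220j ; Y_{7,-1}(Ω₂) = 0.25704 + 0.08421j ; Δ = 0.09834 + 0.14100j
  [+0]  conj(Y_{7,0})(Ω₁) = -0.25973 + 0.00000j ; Y_{7,0}(Ω₂) = 0.34848 + 0.00000j ; Δ = -0.09051 + 0.00000j
  [+1]  conj(Y_{7,1})(Ω₁) = -0.50779 + 0.38220j ; Y_{7,1}(Ω₂) = -0.25704 + 0.08421j ; Δ = 0.09834 - 0.14100j
  [+2]  conj(Y_{7,2})(Ω₁) = -0.10418 + 0.36175j ; Y_{7,2}(Ω₂) = -0.20042 + 0.14711j ; Δ = -0.03234 - 0.08783j
  [+3]  conj(Y_{7,3})(Ω₁) = 0.04588 + 0.12015j ; Y_{7,3}(Ω₂) = 0.28167 - 0.39370j ; Δ = 0.06023 + 0.01578j
  [+4]  conj(Y_{7,4})(Ω₁) = 0.02521 + 0.01583j ; Y_{7,4}(Ω₂) = -0.11000 + 0.35012j ; Δ = -0.00832 + 0.00708j
  [+5]  conj(Y_{7,5})(Ω₁) = 0.00488 - 0.00041j ; Y_{7,5}(Ω₂) = -0.00208 - 0.17108j ; Δ = -0.00008 - 0.00083j
  [+6]  conj(Y_{7,6})(Ω₁) = 0.00042 - 0.00038j ; Y_{7,6}(Ω₂) = 0.01694 + 0.04966j ; Δ = 0.00003 + 0.00001j
  [+7]  conj(Y_{7,7})(Ω₁) = 0.00001 - 0.00004j ; Y_{7,7}(Ω₂) = -0.00584 - 0.00776j ; Δ = -0.00000 + 0.00000j
Σ over m = 0.14520 - 0.00000j; ×(4π/15) → 0.12165 - 0.00000j. Real part: 0.121646

0.121646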